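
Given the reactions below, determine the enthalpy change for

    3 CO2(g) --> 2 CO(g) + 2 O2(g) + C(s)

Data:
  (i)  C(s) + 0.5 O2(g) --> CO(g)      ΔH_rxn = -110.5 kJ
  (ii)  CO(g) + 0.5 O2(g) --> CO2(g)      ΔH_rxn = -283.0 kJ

(i) reversed: +110.5 kJ
(ii) reversed and × 3: (-3)·(-283.0) = +849.0 kJ
ΔH_rxn = (+110.5) + (+849.0) = 959.5 kJ

ΔH_rxn = 959.5 kJ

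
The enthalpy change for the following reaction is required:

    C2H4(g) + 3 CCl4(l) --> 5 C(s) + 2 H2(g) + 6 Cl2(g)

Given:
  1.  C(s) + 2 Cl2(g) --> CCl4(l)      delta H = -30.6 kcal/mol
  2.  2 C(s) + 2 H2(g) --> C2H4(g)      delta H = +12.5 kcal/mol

delta H = 79.3 kcal/mol

eq. 1 reversed and × 3: (-3)·(-30.6) = +91.8 kcal/mol
eq. 2 reversed: -12.5 kcal/mol
delta H = (-3)·(-30.6) + (-1)·(+12.5) = 79.3 kcal/mol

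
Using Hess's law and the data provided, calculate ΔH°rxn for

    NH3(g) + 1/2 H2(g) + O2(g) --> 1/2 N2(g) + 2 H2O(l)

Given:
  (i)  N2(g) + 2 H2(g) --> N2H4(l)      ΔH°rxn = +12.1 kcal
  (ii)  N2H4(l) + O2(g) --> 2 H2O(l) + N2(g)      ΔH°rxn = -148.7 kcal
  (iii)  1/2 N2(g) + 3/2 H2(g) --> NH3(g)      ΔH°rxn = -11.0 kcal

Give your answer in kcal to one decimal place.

ΔH°rxn = -125.6 kcal

(i) as written: +12.1 kcal
(ii) as written: -148.7 kcal
(iii) reversed: +11.0 kcal
Since enthalpy is a state function, ΔH°rxn = (+12.1) + (-148.7) + (+11.0) = -125.6 kcal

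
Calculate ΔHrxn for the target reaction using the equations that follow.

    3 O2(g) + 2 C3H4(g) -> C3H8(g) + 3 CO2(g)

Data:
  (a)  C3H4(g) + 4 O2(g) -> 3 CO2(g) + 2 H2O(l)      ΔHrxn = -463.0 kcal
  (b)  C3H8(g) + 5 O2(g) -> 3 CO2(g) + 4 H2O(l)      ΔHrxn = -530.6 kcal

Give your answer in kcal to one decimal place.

(a) × 2: (2)·(-463.0) = -926.0 kcal
(b) reversed: +530.6 kcal
Since enthalpy is a state function, ΔHrxn = (-926.0) + (+530.6) = -395.4 kcal

ΔHrxn = -395.4 kcal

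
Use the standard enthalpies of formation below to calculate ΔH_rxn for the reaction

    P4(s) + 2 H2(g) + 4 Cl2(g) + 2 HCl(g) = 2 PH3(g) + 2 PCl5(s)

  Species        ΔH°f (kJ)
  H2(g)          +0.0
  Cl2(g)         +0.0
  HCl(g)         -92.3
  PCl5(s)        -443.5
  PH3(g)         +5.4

Products: 2·(+5.4) + 2·(-443.5) = -876.2
Reactants: 1·(+0.0) + 2·(+0.0) + 4·(+0.0) + 2·(-92.3) = -184.6
ΔH_rxn = (-876.2) − (-184.6) = -691.6 kJ

ΔH_rxn = -691.6 kJ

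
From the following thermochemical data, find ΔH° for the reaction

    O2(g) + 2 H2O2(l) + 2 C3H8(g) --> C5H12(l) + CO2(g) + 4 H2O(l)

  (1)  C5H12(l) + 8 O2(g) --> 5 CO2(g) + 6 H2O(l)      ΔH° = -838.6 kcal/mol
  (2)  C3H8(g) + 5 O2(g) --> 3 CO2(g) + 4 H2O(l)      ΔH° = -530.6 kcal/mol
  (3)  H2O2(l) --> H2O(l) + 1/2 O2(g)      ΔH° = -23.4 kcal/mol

ΔH° = -269.4 kcal/mol

(1) reversed (reverse to put C5H12(l) on the product side): +838.6 kcal/mol
(2) × 2 (scale by 2 for the 2 C3H8(g)): (2)·(-530.6) = -1061.2 kcal/mol
(3) × 2 (×2 to match 2 H2O2(l) in the target): (2)·(-23.4) = -46.8 kcal/mol
ΔH° = (+838.6) + (-1061.2) + (-46.8) = -269.4 kcal/mol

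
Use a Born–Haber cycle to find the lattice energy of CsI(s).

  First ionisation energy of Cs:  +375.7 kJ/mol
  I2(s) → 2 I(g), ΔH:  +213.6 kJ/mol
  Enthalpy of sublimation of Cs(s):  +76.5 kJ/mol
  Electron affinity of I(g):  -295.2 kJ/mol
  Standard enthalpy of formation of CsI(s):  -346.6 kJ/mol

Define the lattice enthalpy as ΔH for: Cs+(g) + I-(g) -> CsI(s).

ΔHf° = 1·ΔHsub + 1·(ΣIE) + 1/2·D(I2) + 1·EA + U
-346.6 = 1·(+76.5) + 1·(+375.7) + 1/2·(+213.6) + 1·(-295.2) + U
U = -346.6 − (+263.8) = -610.4 kJ/mol

U = -610.4 kJ/mol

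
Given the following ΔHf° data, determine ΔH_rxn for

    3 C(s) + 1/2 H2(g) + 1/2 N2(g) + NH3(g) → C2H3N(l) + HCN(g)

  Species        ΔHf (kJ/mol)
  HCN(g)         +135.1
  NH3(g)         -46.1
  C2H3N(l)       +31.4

Products: 1·(+31.4) + 1·(+135.1) = +166.5
Reactants: 3·(+0.0) + 1/2·(+0.0) + 1/2·(+0.0) + 1·(-46.1) = -46.1
ΔH_rxn = (+166.5) − (-46.1) = 212.6 kJ/mol

ΔH_rxn = 212.6 kJ/mol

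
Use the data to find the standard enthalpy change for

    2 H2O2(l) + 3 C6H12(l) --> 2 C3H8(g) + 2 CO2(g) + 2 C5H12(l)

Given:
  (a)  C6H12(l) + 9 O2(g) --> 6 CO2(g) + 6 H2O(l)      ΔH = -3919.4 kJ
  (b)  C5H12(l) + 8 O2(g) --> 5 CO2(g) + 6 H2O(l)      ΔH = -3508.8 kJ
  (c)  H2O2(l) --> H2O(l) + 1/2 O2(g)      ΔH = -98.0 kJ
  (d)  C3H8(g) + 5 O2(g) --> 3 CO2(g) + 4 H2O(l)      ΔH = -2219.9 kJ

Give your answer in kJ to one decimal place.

(a) × 3: (3)·(-3919.4) = -11758.2 kJ
(b) reversed and × 2: (-2)·(-3508.8) = +7017.6 kJ
(c) × 2: (2)·(-98.0) = -196.0 kJ
(d) reversed and × 2: (-2)·(-2219.9) = +4439.8 kJ
ΔH = (3)·(-3919.4) + (-2)·(-3508.8) + (2)·(-98.0) + (-2)·(-2219.9) = -496.8 kJ

ΔH = -496.8 kJ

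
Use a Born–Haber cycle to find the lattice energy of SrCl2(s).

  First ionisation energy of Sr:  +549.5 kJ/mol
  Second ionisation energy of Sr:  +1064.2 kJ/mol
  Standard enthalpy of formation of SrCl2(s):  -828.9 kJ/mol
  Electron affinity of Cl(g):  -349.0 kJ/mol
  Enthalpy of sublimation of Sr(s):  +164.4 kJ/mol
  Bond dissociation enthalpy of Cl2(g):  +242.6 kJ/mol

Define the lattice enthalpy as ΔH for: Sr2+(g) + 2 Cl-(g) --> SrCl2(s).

U = -2151.6 kJ/mol

ΔHf° = 1·ΔHsub + 1·(ΣIE) + 1·D(Cl2) + 2·EA + U
-828.9 = 1·(+164.4) + 1·(+1613.7) + 1·(+242.6) + 2·(-349.0) + U
U = -828.9 − (+1322.7) = -2151.6 kJ/mol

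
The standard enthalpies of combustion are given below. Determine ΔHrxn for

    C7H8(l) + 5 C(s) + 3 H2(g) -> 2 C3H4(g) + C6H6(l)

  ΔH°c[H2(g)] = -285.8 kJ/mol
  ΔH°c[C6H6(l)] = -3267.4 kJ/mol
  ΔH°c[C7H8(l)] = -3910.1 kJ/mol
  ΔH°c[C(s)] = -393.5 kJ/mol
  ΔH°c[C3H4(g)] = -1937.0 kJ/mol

ΔHrxn = 406.4 kJ/mol

Using ΔH = Σ nΔHc°(reactants) − Σ nΔHc°(products):
= [1·(-3910.1) + 5·(-393.5) + 3·(-285.8)] − [2·(-1937.0) + 1·(-3267.4)]
= 406.4 kJ/mol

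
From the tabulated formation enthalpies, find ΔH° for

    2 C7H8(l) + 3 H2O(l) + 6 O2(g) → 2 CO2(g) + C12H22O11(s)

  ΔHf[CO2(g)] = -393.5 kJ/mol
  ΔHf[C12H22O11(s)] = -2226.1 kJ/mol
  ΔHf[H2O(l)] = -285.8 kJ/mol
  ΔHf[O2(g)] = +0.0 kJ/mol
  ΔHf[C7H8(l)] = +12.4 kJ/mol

Products: 2·(-393.5) + 1·(-2226.1) = -3013.1
Reactants: 2·(+12.4) + 3·(-285.8) + 6·(+0.0) = -832.6
ΔH° = (-3013.1) − (-832.6) = -2180.5 kJ/mol

ΔH° = -2180.5 kJ/mol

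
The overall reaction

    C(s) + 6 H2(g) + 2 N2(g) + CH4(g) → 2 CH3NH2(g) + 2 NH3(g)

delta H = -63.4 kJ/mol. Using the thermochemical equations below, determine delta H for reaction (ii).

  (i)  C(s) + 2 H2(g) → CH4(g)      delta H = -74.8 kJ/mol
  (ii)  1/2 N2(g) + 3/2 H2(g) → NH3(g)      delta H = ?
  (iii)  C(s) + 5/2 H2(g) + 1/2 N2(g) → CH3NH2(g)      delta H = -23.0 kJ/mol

delta H = -46.1 kJ/mol

(i) reversed (CH4(g) must end up as a reactant): +74.8 kJ/mol
(ii) × 2 (scale by 2 for the 2 NH3(g)): contributes 2·x
(iii) × 2 (scale by 2 for the 2 CH3NH2(g)): (2)·(-23.0) = -46.0 kJ/mol
-63.4 = (+74.8) + (-46.0) + 2·x
x = (-63.4 − (+28.8)) / (2) = -46.1 kJ/mol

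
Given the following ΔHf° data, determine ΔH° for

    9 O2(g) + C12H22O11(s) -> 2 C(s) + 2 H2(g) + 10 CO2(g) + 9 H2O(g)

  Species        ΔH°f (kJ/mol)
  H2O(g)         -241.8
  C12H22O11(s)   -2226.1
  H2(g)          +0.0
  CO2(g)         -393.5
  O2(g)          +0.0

Products: 2·(+0.0) + 2·(+0.0) + 10·(-393.5) + 9·(-241.8) = -6111.2
Reactants: 9·(+0.0) + 1·(-2226.1) = -2226.1
ΔH° = (-6111.2) − (-2226.1) = -3885.1 kJ/mol

ΔH° = -3885.1 kJ/mol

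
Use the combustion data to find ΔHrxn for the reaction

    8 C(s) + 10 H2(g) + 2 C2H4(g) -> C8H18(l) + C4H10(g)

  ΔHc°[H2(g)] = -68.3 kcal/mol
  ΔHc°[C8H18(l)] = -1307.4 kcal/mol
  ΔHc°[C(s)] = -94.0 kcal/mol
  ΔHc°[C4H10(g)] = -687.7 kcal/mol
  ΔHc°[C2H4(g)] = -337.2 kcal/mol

Using ΔH = Σ nΔHc°(reactants) − Σ nΔHc°(products):
= [8·(-94.0) + 10·(-68.3) + 2·(-337.2)] − [1·(-1307.4) + 1·(-687.7)]
= -114.3 kcal/mol

ΔHrxn = -114.3 kcal/mol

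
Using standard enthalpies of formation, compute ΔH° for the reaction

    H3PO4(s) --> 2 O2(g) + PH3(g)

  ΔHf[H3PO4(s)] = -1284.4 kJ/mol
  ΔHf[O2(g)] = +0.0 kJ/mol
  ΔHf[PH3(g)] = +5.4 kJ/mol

ΔH° = 1289.8 kJ/mol

Products: 2·(+0.0) + 1·(+5.4) = +5.4
Reactants: 1·(-1284.4) = -1284.4
ΔH° = (+5.4) − (-1284.4) = 1289.8 kJ/mol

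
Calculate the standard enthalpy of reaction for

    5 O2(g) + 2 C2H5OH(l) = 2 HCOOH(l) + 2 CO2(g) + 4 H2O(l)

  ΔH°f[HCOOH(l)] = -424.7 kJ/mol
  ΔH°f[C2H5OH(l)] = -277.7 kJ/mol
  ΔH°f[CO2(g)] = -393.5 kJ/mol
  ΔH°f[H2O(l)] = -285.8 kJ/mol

ΔH_rxn = -2224.2 kJ/mol

Products: 2·(-424.7) + 2·(-393.5) + 4·(-285.8) = -2779.6
Reactants: 5·(+0.0) + 2·(-277.7) = -555.4
ΔH_rxn = (-2779.6) − (-555.4) = -2224.2 kJ/mol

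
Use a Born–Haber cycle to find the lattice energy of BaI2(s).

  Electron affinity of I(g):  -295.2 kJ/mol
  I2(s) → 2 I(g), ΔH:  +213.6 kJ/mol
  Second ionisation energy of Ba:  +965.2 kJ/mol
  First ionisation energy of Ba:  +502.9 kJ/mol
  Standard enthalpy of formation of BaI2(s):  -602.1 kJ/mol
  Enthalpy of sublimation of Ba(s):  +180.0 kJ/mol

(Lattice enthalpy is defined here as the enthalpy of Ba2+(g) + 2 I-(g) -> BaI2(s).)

U = -1873.4 kJ/mol

ΔHf° = 1·ΔHsub + 1·(ΣIE) + 1·D(I2) + 2·EA + U
-602.1 = 1·(+180.0) + 1·(+1468.1) + 1·(+213.6) + 2·(-295.2) + U
U = -602.1 − (+1271.3) = -1873.4 kJ/mol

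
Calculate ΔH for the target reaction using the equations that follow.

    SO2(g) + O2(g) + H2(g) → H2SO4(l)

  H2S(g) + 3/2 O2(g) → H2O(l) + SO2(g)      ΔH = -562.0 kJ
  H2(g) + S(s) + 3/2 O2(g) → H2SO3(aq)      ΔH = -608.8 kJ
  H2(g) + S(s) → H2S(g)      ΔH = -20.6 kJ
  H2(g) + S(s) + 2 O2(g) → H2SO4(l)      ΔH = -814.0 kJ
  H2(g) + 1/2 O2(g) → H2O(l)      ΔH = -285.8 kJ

equation 1 reversed: +562.0 kJ
equation 2: not needed.
equation 3 reversed: +20.6 kJ
equation 4 as written: -814.0 kJ
equation 5 as written: -285.8 kJ
Summing the manipulated equations, ΔH = (+562.0) + (+20.6) + (-814.0) + (-285.8) = -517.2 kJ

ΔH = -517.2 kJ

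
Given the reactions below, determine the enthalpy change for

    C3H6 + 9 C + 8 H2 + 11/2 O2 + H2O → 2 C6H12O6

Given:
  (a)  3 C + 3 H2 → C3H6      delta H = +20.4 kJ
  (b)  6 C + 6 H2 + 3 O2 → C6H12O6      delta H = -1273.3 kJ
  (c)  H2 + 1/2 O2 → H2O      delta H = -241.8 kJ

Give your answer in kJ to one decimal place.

delta H = -2325.2 kJ

(a) reversed: -20.4 kJ
(b) × 2: (2)·(-1273.3) = -2546.6 kJ
(c) reversed: +241.8 kJ
Summing the manipulated equations, delta H = (-20.4) + (-2546.6) + (+241.8) = -2325.2 kJ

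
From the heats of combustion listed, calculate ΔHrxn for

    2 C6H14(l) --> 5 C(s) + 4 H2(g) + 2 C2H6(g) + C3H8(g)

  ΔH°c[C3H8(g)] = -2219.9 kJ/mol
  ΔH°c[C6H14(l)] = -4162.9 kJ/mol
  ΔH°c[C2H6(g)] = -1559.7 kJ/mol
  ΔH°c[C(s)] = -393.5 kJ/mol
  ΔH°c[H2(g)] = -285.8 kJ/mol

ΔHrxn = 124.2 kJ/mol

With combustion enthalpies, reactants minus products:
= [2·(-4162.9)] − [5·(-393.5) + 4·(-285.8) + 2·(-1559.7) + 1·(-2219.9)]
= 124.2 kJ/mol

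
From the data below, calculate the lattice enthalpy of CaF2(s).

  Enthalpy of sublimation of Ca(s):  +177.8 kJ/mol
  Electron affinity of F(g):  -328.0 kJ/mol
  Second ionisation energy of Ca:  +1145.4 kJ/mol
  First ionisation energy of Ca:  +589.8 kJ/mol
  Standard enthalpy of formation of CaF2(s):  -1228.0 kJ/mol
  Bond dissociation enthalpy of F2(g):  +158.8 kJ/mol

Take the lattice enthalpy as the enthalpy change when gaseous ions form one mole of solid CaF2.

U = -2643.8 kJ/mol

ΔHf° = 1·ΔHsub + 1·(ΣIE) + 1·D(F2) + 2·EA + U
-1228.0 = 1·(+177.8) + 1·(+1735.2) + 1·(+158.8) + 2·(-328.0) + U
U = -1228.0 − (+1415.8) = -2643.8 kJ/mol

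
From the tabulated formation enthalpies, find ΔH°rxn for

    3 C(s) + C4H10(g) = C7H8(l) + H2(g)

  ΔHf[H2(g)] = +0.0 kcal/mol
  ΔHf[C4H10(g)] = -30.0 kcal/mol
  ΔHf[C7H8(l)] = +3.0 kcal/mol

Products: 1·(+3.0) + 1·(+0.0) = +3.0
Reactants: 3·(+0.0) + 1·(-30.0) = -30.0
ΔH°rxn = (+3.0) − (-30.0) = 33.0 kcal/mol

ΔH°rxn = 33.0 kcal/mol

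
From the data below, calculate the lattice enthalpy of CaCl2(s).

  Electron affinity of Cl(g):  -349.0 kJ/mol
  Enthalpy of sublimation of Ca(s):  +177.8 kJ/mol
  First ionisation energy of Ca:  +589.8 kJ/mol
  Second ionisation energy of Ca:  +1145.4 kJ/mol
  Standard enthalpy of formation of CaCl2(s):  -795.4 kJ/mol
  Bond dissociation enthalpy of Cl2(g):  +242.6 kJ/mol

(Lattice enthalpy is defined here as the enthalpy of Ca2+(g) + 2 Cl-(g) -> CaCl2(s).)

U = -2253.0 kJ/mol

ΔHf° = 1·ΔHsub + 1·(ΣIE) + 1·D(Cl2) + 2·EA + U
-795.4 = 1·(+177.8) + 1·(+1735.2) + 1·(+242.6) + 2·(-349.0) + U
U = -795.4 − (+1457.6) = -2253.0 kJ/mol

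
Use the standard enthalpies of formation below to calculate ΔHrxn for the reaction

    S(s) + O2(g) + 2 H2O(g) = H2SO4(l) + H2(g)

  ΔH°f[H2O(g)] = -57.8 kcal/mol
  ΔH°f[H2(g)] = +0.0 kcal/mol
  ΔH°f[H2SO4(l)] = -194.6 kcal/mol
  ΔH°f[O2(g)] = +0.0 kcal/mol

ΔHrxn = -79.0 kcal/mol

Products: 1·(-194.6) + 1·(+0.0) = -194.6
Reactants: 1·(+0.0) + 1·(+0.0) + 2·(-57.8) = -115.6
ΔHrxn = (-194.6) − (-115.6) = -79.0 kcal/mol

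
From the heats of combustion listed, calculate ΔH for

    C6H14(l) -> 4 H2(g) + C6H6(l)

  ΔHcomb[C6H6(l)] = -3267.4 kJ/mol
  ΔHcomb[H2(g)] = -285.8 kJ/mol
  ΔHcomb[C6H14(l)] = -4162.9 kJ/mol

Using ΔH = Σ nΔHc°(reactants) − Σ nΔHc°(products):
= [1·(-4162.9)] − [4·(-285.8) + 1·(-3267.4)]
= 247.7 kJ/mol

ΔH = 247.7 kJ/mol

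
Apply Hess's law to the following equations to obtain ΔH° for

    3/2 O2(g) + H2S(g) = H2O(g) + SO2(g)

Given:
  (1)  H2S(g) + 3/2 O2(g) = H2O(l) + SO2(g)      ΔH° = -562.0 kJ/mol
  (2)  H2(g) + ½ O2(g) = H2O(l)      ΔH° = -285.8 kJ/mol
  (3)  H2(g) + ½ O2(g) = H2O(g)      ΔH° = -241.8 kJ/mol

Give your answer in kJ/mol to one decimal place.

(1) as written (H2S(g) already on the reactant side): -562.0 kJ/mol
(2) reversed: +285.8 kJ/mol
(3) as written (H2O(g) already on the product side): -241.8 kJ/mol
Combining the equations, ΔH° = (1)·(-562.0) + (-1)·(-285.8) + (1)·(-241.8) = -518.0 kJ/mol

ΔH° = -518.0 kJ/mol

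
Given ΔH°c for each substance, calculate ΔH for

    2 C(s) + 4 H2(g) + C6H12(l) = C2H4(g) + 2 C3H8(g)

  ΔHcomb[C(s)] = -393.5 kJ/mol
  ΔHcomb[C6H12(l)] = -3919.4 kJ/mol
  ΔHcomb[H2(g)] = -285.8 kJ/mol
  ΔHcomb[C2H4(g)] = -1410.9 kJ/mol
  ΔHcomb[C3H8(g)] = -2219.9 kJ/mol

Using ΔH = Σ nΔHc°(reactants) − Σ nΔHc°(products):
= [2·(-393.5) + 4·(-285.8) + 1·(-3919.4)] − [1·(-1410.9) + 2·(-2219.9)]
= 1.1 kJ/mol

ΔH = 1.1 kJ/mol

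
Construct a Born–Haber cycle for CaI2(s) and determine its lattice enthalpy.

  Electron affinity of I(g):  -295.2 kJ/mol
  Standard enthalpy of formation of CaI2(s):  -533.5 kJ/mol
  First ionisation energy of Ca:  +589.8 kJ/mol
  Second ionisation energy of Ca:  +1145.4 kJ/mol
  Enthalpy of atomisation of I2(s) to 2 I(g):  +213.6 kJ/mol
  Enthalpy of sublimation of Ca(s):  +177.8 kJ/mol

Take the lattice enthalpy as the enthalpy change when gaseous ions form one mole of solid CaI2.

U = -2069.7 kJ/mol

ΔHf° = 1·ΔHsub + 1·(ΣIE) + 1·D(I2) + 2·EA + U
-533.5 = 1·(+177.8) + 1·(+1735.2) + 1·(+213.6) + 2·(-295.2) + U
U = -533.5 − (+1536.2) = -2069.7 kJ/mol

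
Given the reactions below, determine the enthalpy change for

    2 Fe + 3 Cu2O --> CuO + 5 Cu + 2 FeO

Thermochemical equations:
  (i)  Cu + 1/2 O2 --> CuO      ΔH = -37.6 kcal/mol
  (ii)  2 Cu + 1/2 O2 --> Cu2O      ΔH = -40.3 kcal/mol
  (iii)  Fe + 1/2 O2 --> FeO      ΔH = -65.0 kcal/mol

(i) as written: -37.6 kcal/mol
(ii) reversed and × 3: (-3)·(-40.3) = +120.9 kcal/mol
(iii) × 2: (2)·(-65.0) = -130.0 kcal/mol
ΔH = (-37.6) + (+120.9) + (-130.0) = -46.7 kcal/mol

ΔH = -46.7 kcal/mol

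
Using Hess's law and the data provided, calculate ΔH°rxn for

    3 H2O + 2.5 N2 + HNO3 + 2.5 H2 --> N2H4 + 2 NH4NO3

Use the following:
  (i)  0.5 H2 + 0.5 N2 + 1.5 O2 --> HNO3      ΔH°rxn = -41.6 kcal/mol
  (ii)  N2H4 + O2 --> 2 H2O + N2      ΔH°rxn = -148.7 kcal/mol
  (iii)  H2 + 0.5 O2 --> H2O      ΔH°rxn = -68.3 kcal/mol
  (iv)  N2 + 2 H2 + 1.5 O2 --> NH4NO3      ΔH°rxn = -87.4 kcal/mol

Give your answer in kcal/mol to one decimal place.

ΔH°rxn = 83.8 kcal/mol

(i) reversed: +41.6 kcal/mol
(ii) reversed: +148.7 kcal/mol
(iii) reversed: +68.3 kcal/mol
(iv) × 2: (2)·(-87.4) = -174.8 kcal/mol
Combining the equations, ΔH°rxn = (+41.6) + (+148.7) + (+68.3) + (-174.8) = 83.8 kcal/mol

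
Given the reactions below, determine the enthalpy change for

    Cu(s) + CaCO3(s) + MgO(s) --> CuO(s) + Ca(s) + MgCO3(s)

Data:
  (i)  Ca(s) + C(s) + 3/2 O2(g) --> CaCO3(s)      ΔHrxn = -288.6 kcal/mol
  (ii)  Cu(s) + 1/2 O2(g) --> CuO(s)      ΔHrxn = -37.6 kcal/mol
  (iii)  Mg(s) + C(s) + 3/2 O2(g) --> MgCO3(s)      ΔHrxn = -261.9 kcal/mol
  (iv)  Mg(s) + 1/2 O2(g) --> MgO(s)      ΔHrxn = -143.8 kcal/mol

(i) reversed (reverse to put CaCO3(s) on the reactant side): +288.6 kcal/mol
(ii) as written (CuO(s) already on the product side): -37.6 kcal/mol
(iii) as written (MgCO3(s) already on the product side): -261.9 kcal/mol
(iv) reversed (MgO(s) must end up as a reactant): +143.8 kcal/mol
Summing the manipulated equations, ΔHrxn = (+288.6) + (-37.6) + (-261.9) + (+143.8) = 132.9 kcal/mol

ΔHrxn = 132.9 kcal/mol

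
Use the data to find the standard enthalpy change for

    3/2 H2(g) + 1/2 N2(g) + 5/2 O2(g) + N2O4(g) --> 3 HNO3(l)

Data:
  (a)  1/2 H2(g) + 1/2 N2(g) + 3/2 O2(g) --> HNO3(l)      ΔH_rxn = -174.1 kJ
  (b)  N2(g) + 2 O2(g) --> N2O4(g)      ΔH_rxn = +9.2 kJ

(a) × 3: (3)·(-174.1) = -522.3 kJ
(b) reversed: -9.2 kJ
ΔH_rxn = (3)·(-174.1) + (-1)·(+9.2) = -531.5 kJ

ΔH_rxn = -531.5 kJ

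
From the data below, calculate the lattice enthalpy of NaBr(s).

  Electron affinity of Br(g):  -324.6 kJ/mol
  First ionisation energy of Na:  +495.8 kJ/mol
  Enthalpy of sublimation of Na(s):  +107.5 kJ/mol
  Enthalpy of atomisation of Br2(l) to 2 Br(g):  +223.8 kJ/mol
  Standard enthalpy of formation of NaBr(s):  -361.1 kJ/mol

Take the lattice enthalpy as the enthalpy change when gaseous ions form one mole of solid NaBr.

U = -751.7 kJ/mol

ΔHf° = 1·ΔHsub + 1·(ΣIE) + 1/2·D(Br2) + 1·EA + U
-361.1 = 1·(+107.5) + 1·(+495.8) + 1/2·(+223.8) + 1·(-324.6) + U
U = -361.1 − (+390.6) = -751.7 kJ/mol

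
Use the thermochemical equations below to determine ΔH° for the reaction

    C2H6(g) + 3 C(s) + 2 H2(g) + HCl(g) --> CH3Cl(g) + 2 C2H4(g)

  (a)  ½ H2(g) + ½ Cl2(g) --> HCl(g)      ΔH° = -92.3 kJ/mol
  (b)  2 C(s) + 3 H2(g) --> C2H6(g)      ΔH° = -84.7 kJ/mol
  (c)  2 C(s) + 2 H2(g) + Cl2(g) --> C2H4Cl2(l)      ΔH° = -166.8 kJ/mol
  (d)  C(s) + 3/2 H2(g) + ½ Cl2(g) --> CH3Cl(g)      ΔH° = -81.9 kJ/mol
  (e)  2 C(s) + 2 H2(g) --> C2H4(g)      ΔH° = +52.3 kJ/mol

ΔH° = 199.7 kJ/mol

(a) reversed (reverse to put HCl(g) on the reactant side): +92.3 kJ/mol
(b) reversed (reverse to put C2H6(g) on the reactant side): +84.7 kJ/mol
(c): not needed (C2H4Cl2(l) appears nowhere else).
(d) as written (CH3Cl(g) already on the product side): -81.9 kJ/mol
(e) × 2 (scale by 2 for the 2 C2H4(g)): (2)·(+52.3) = +104.6 kJ/mol
ΔH° = (+92.3) + (+84.7) + (-81.9) + (+104.6) = 199.7 kJ/mol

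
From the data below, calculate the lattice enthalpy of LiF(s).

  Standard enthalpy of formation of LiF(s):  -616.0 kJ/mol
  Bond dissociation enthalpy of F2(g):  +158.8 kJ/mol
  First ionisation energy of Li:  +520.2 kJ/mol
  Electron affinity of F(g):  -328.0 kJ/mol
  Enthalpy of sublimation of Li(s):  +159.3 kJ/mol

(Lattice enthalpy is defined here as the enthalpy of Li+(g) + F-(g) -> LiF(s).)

U = -1046.9 kJ/mol

ΔHf° = 1·ΔHsub + 1·(ΣIE) + 1/2·D(F2) + 1·EA + U
-616.0 = 1·(+159.3) + 1·(+520.2) + 1/2·(+158.8) + 1·(-328.0) + U
U = -616.0 − (+430.9) = -1046.9 kJ/mol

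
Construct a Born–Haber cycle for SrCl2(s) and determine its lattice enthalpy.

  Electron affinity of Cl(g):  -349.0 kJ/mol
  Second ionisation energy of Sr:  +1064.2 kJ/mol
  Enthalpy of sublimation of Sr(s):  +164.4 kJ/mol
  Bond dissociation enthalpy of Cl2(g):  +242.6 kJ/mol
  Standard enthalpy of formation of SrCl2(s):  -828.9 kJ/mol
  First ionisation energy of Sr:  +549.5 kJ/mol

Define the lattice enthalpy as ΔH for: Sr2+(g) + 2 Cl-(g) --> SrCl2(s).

U = -2151.6 kJ/mol

ΔHf° = 1·ΔHsub + 1·(ΣIE) + 1·D(Cl2) + 2·EA + U
-828.9 = 1·(+164.4) + 1·(+1613.7) + 1·(+242.6) + 2·(-349.0) + U
U = -828.9 − (+1322.7) = -2151.6 kJ/mol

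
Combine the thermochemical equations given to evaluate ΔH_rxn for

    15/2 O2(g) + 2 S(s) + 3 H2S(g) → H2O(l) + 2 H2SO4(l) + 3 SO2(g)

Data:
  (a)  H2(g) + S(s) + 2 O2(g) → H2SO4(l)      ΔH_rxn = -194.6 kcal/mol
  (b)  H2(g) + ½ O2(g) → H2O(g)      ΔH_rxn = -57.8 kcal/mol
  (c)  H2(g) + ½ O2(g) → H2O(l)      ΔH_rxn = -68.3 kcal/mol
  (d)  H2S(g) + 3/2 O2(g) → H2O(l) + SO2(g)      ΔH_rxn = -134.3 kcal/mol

(a) × 2: (2)·(-194.6) = -389.2 kcal/mol
(b): not needed.
(c) reversed and × 2: (-2)·(-68.3) = +136.6 kcal/mol
(d) × 3: (3)·(-134.3) = -402.9 kcal/mol
ΔH_rxn = (2)·(-194.6) + (-2)·(-68.3) + (3)·(-134.3) = -655.5 kcal/mol

ΔH_rxn = -655.5 kcal/mol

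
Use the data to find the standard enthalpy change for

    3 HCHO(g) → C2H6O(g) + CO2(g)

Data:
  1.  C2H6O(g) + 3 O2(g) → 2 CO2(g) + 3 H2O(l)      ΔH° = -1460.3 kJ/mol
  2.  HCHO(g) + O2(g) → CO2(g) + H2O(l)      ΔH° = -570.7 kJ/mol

eq. 1 reversed (C2H6O(g) must end up as a product): +1460.3 kJ/mol
eq. 2 × 3 (scale by 3 for the 3 HCHO(g)): (3)·(-570.7) = -1712.1 kJ/mol
ΔH° = (+1460.3) + (-1712.1) = -251.8 kJ/mol

ΔH° = -251.8 kJ/mol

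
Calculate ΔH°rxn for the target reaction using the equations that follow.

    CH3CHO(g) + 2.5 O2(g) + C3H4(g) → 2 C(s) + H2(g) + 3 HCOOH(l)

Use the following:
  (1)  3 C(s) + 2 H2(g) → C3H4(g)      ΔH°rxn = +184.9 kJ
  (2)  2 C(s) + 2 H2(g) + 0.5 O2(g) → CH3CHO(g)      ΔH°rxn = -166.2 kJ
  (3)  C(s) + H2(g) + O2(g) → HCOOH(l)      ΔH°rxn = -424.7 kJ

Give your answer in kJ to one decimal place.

(1) reversed (C3H4(g) must end up as a reactant): -184.9 kJ
(2) reversed (reverse to put CH3CHO(g) on the reactant side): +166.2 kJ
(3) × 3 (scale by 3 for the 3 HCOOH(l)): (3)·(-424.7) = -1274.1 kJ
Combining the equations, ΔH°rxn = (-184.9) + (+166.2) + (-1274.1) = -1292.8 kJ

ΔH°rxn = -1292.8 kJ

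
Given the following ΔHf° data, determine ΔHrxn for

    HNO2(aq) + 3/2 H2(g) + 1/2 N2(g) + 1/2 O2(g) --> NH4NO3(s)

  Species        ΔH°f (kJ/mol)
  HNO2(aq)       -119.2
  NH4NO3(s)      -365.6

ΔHrxn = -246.4 kJ/mol

ΔH°rxn = Σ nΔHf°(products) − Σ nΔHf°(reactants).
Products: 1·(-365.6) = -365.6
Reactants: 1·(-119.2) + 3/2·(+0.0) + 1/2·(+0.0) + 1/2·(+0.0) = -119.2
ΔHrxn = (-365.6) − (-119.2) = -246.4 kJ/mol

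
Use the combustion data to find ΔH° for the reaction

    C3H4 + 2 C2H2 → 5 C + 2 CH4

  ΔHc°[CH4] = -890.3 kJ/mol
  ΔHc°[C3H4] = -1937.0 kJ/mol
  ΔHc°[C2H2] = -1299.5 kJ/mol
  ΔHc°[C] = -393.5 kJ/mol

ΔH° = -787.9 kJ/mol

Using ΔH = Σ nΔHc°(reactants) − Σ nΔHc°(products):
= [1·(-1937.0) + 2·(-1299.5)] − [5·(-393.5) + 2·(-890.3)]
= -787.9 kJ/mol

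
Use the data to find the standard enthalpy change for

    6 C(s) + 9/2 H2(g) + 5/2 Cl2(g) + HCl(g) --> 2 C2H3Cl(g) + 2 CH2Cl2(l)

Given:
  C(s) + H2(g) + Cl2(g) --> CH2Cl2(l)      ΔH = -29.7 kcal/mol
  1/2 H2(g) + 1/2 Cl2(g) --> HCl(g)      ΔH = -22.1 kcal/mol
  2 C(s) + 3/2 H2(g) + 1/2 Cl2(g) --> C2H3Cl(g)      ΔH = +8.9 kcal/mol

equation 1 × 2 (scale by 2 for the 2 CH2Cl2(l)): (2)·(-29.7) = -59.4 kcal/mol
equation 2 reversed (reverse to put HCl(g) on the reactant side): +22.1 kcal/mol
equation 3 × 2 (scale by 2 for the 2 C2H3Cl(g)): (2)·(+8.9) = +17.8 kcal/mol
ΔH = (2)·(-29.7) + (-1)·(-22.1) + (2)·(+8.9) = -19.5 kcal/mol

ΔH = -19.5 kcal/mol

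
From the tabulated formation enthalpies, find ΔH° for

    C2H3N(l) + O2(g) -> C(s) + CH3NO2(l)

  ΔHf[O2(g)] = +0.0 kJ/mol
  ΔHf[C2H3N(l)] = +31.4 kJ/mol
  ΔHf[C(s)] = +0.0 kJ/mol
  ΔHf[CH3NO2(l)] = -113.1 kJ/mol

ΔH°rxn = Σ nΔHf°(products) − Σ nΔHf°(reactants).
Products: 1·(+0.0) + 1·(-113.1) = -113.1
Reactants: 1·(+31.4) + 1·(+0.0) = +31.4
ΔH° = (-113.1) − (+31.4) = -144.5 kJ/mol

ΔH° = -144.5 kJ/mol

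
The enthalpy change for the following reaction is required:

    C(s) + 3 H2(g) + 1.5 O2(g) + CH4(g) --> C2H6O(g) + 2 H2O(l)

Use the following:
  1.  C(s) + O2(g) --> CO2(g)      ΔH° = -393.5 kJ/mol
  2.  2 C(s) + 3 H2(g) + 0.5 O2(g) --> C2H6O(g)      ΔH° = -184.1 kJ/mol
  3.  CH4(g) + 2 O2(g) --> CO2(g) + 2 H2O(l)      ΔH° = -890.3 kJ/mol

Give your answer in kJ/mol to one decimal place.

eq. 1 reversed: +393.5 kJ/mol
eq. 2 as written: -184.1 kJ/mol
eq. 3 as written: -890.3 kJ/mol
ΔH° = (+393.5) + (-184.1) + (-890.3) = -680.9 kJ/mol

ΔH° = -680.9 kJ/mol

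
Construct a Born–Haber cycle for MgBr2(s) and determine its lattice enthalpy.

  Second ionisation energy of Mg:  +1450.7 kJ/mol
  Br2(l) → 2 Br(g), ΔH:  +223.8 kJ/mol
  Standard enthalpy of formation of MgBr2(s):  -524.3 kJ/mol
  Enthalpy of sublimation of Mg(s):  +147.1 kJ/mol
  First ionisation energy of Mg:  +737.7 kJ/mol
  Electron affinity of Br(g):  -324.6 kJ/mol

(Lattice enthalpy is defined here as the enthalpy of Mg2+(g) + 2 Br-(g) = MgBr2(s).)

ΔHf° = 1·ΔHsub + 1·(ΣIE) + 1·D(Br2) + 2·EA + U
-524.3 = 1·(+147.1) + 1·(+2188.4) + 1·(+223.8) + 2·(-324.6) + U
U = -524.3 − (+1910.1) = -2434.4 kJ/mol

U = -2434.4 kJ/mol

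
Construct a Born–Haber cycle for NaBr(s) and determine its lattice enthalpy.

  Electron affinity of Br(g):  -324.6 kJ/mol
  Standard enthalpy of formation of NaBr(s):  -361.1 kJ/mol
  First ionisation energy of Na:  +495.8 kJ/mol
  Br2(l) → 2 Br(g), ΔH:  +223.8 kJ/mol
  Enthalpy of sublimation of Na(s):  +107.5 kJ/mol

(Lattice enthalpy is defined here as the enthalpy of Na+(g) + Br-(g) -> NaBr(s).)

ΔHf° = 1·ΔHsub + 1·(ΣIE) + 1/2·D(Br2) + 1·EA + U
-361.1 = 1·(+107.5) + 1·(+495.8) + 1/2·(+223.8) + 1·(-324.6) + U
U = -361.1 − (+390.6) = -751.7 kJ/mol

U = -751.7 kJ/mol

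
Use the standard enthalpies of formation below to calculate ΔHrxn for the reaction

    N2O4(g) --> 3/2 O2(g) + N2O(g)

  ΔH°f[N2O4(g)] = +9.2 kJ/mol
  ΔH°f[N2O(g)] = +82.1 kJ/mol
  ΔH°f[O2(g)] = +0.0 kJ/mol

ΔHrxn = 72.9 kJ/mol

Products: 3/2·(+0.0) + 1·(+82.1) = +82.1
Reactants: 1·(+9.2) = +9.2
ΔHrxn = (+82.1) − (+9.2) = 72.9 kJ/mol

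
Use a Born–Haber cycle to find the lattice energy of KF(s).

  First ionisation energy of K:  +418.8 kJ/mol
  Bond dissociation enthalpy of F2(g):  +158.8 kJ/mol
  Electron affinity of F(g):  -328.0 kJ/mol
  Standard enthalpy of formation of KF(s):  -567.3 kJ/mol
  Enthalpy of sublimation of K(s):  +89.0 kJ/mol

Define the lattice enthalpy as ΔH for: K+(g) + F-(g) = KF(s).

U = -826.5 kJ/mol

ΔHf° = 1·ΔHsub + 1·(ΣIE) + 1/2·D(F2) + 1·EA + U
-567.3 = 1·(+89.0) + 1·(+418.8) + 1/2·(+158.8) + 1·(-328.0) + U
U = -567.3 − (+259.2) = -826.5 kJ/mol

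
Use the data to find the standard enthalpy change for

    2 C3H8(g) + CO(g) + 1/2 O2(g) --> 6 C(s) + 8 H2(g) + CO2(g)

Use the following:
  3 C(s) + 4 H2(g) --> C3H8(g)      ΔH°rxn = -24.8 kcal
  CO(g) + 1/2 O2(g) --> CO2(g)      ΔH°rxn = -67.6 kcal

ΔH°rxn = -18.0 kcal

equation 1 reversed and × 2 (C3H8(g) must end up as a reactant; ×2 to match 2 C3H8(g) in the target): (-2)·(-24.8) = +49.6 kcal
equation 2 as written (CO(g) already on the reactant side): -67.6 kcal
ΔH°rxn = (-2)·(-24.8) + (1)·(-67.6) = -18.0 kcal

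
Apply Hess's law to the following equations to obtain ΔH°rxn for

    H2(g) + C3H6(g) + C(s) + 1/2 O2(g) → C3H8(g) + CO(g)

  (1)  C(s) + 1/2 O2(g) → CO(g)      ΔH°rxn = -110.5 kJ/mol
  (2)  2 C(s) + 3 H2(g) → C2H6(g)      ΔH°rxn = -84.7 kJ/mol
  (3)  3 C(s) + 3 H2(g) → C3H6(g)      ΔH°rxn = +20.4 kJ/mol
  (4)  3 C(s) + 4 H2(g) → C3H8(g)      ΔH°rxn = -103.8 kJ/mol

ΔH°rxn = -234.7 kJ/mol

(1) as written (CO(g) already on the product side): -110.5 kJ/mol
(2): not needed (C2H6(g) appears nowhere else).
(3) reversed (reverse to put C3H6(g) on the reactant side): -20.4 kJ/mol
(4) as written (C3H8(g) already on the product side): -103.8 kJ/mol
By Hess's law, ΔH°rxn = (-110.5) + (-20.4) + (-103.8) = -234.7 kJ/mol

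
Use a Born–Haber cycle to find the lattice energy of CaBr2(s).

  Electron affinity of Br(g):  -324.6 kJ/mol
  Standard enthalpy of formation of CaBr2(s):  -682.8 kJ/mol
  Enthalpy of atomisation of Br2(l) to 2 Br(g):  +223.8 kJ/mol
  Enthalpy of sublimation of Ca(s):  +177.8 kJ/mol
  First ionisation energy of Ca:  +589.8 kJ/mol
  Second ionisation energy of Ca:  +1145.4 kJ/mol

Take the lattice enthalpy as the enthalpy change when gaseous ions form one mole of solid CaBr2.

U = -2170.4 kJ/mol

ΔHf° = 1·ΔHsub + 1·(ΣIE) + 1·D(Br2) + 2·EA + U
-682.8 = 1·(+177.8) + 1·(+1735.2) + 1·(+223.8) + 2·(-324.6) + U
U = -682.8 − (+1487.6) = -2170.4 kJ/mol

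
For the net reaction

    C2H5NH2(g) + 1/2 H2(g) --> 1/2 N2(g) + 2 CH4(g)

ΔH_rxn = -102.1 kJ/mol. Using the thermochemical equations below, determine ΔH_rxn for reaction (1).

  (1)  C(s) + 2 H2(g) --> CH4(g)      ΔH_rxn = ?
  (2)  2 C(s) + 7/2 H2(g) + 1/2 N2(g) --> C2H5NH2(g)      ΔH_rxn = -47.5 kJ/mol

ΔH_rxn = -74.8 kJ/mol

(1) × 2 (×2 to match 2 CH4(g) in the target): contributes 2·x
(2) reversed (reverse to put C2H5NH2(g) on the reactant side): +47.5 kJ/mol
-102.1 = (+47.5) + 2·x
x = (-102.1 − (+47.5)) / (2) = -74.8 kJ/mol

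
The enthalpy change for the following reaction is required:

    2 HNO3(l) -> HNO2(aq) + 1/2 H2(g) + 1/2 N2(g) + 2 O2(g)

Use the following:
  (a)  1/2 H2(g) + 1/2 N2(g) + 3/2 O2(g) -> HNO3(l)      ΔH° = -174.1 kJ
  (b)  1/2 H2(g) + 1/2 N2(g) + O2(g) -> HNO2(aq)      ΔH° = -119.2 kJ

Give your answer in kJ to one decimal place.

(a) reversed and × 2 (reverse to put HNO3(l) on the reactant side; scale by 2 for the 2 HNO3(l)): (-2)·(-174.1) = +348.2 kJ
(b) as written (HNO2(aq) already on the product side): -119.2 kJ
Since enthalpy is a state function, ΔH° = (+348.2) + (-119.2) = 229.0 kJ

ΔH° = 229.0 kJ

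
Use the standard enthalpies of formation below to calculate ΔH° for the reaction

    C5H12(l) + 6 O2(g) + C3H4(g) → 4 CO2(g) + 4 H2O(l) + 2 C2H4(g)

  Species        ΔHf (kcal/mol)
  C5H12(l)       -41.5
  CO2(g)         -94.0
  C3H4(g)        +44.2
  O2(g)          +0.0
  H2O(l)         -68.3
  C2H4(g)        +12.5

ΔH°rxn = Σ nΔHf°(products) − Σ nΔHf°(reactants).
Products: 4·(-94.0) + 4·(-68.3) + 2·(+12.5) = -624.2
Reactants: 1·(-41.5) + 6·(+0.0) + 1·(+44.2) = +2.7
ΔH° = (-624.2) − (+2.7) = -626.9 kcal/mol

ΔH° = -626.9 kcal/mol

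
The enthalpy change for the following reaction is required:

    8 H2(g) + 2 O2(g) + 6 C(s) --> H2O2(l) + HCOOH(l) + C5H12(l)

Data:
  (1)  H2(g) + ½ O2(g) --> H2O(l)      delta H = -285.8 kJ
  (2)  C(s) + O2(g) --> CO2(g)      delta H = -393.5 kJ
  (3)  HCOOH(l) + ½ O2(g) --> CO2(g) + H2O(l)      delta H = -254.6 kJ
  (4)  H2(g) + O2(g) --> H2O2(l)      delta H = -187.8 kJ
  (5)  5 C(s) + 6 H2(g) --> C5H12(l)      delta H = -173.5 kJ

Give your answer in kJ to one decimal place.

delta H = -786.0 kJ

(1) as written: -285.8 kJ
(2) as written: -393.5 kJ
(3) reversed (HCOOH(l) must end up as a product): +254.6 kJ
(4) as written (H2O2(l) already on the product side): -187.8 kJ
(5) as written (C5H12(l) already on the product side): -173.5 kJ
By Hess's law, delta H = (1)·(-285.8) + (1)·(-393.5) + (-1)·(-254.6) + (1)·(-187.8) + (1)·(-173.5) = -786.0 kJ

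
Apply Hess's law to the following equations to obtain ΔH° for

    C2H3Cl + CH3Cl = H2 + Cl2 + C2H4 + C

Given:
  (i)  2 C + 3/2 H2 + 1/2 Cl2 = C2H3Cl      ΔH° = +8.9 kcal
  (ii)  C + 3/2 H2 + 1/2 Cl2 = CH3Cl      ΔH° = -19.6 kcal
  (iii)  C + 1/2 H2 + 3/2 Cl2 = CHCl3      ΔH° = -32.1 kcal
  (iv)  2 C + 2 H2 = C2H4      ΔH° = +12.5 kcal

(i) reversed (reverse to put C2H3Cl on the reactant side): -8.9 kcal
(ii) reversed (CH3Cl must end up as a reactant): +19.6 kcal
(iii): not needed (CHCl3 appears nowhere else).
(iv) as written (C2H4 already on the product side): +12.5 kcal
ΔH° = (-8.9) + (+19.6) + (+12.5) = 23.2 kcal

ΔH° = 23.2 kcal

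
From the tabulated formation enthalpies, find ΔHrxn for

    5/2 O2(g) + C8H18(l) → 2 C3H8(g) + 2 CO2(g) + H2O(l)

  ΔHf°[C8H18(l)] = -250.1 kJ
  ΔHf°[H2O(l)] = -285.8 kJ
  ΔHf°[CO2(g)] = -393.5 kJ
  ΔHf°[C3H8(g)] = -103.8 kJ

ΔHrxn = -1030.3 kJ

ΔH°rxn = Σ nΔHf°(products) − Σ nΔHf°(reactants).
Products: 2·(-103.8) + 2·(-393.5) + 1·(-285.8) = -1280.4
Reactants: 5/2·(+0.0) + 1·(-250.1) = -250.1
ΔHrxn = (-1280.4) − (-250.1) = -1030.3 kJ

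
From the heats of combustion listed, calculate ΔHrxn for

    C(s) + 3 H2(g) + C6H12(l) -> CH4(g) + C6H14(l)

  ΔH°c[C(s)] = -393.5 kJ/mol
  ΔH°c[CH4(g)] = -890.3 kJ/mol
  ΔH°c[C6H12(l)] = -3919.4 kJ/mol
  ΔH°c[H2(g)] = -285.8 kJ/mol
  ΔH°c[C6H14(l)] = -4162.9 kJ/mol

ΔHrxn = -117.1 kJ/mol

With combustion enthalpies, reactants minus products:
= [1·(-393.5) + 3·(-285.8) + 1·(-3919.4)] − [1·(-890.3) + 1·(-4162.9)]
= -117.1 kJ/mol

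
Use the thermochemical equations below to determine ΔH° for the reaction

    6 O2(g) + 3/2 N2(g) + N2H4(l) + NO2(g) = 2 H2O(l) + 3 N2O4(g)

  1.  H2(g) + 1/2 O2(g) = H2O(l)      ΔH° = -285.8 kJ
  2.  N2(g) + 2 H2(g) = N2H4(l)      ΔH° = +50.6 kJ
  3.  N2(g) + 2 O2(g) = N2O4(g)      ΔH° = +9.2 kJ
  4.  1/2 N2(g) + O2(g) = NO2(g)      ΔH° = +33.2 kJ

eq. 1 × 2: (2)·(-285.8) = -571.6 kJ
eq. 2 reversed: -50.6 kJ
eq. 3 × 3: (3)·(+9.2) = +27.6 kJ
eq. 4 reversed: -33.2 kJ
ΔH° = (-571.6) + (-50.6) + (+27.6) + (-33.2) = -627.8 kJ

ΔH° = -627.8 kJ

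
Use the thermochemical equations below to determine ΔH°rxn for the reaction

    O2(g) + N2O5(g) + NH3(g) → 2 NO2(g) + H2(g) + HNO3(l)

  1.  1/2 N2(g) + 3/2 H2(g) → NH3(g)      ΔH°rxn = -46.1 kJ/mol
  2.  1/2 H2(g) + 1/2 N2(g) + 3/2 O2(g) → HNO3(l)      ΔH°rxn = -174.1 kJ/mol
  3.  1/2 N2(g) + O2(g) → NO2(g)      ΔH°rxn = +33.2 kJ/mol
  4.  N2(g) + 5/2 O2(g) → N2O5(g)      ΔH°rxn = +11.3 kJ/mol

eq. 1 reversed: +46.1 kJ/mol
eq. 2 as written: -174.1 kJ/mol
eq. 3 × 2: (2)·(+33.2) = +66.4 kJ/mol
eq. 4 reversed: -11.3 kJ/mol
By Hess's law, ΔH°rxn = (+46.1) + (-174.1) + (+66.4) + (-11.3) = -72.9 kJ/mol

ΔH°rxn = -72.9 kJ/mol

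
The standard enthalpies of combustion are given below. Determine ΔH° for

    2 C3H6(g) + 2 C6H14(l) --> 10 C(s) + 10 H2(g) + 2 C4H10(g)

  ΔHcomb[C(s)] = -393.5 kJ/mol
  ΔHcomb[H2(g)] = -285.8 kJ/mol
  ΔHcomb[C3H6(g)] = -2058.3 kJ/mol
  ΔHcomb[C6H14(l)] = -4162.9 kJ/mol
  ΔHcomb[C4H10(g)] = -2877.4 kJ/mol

ΔH° = 105.4 kJ/mol

Using ΔH = Σ nΔHc°(reactants) − Σ nΔHc°(products):
= [2·(-2058.3) + 2·(-4162.9)] − [10·(-393.5) + 10·(-285.8) + 2·(-2877.4)]
= 105.4 kJ/mol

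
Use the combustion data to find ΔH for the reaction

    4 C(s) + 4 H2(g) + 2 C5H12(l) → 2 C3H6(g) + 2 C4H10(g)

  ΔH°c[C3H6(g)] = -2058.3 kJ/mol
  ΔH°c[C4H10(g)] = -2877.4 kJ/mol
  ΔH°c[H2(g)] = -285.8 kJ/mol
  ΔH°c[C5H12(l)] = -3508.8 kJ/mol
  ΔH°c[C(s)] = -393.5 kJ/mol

Using ΔH = Σ nΔHc°(reactants) − Σ nΔHc°(products):
= [4·(-393.5) + 4·(-285.8) + 2·(-3508.8)] − [2·(-2058.3) + 2·(-2877.4)]
= 136.6 kJ/mol

ΔH = 136.6 kJ/mol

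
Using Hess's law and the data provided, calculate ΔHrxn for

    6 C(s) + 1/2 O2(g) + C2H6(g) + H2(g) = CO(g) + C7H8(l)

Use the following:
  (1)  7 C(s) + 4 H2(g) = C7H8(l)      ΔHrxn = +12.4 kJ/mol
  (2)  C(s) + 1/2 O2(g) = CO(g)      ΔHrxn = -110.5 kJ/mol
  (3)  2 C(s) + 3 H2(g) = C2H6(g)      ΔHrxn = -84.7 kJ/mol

ΔHrxn = -13.4 kJ/mol

(1) as written (C7H8(l) already on the product side): +12.4 kJ/mol
(2) as written (CO(g) already on the product side): -110.5 kJ/mol
(3) reversed (reverse to put C2H6(g) on the reactant side): +84.7 kJ/mol
By Hess's law, ΔHrxn = (1)·(+12.4) + (1)·(-110.5) + (-1)·(-84.7) = -13.4 kJ/mol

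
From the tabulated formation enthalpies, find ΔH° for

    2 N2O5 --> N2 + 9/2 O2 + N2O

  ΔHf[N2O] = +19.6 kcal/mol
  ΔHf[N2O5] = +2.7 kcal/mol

ΔH° = 14.2 kcal/mol

Products: 1·(+0.0) + 9/2·(+0.0) + 1·(+19.6) = +19.6
Reactants: 2·(+2.7) = +5.4
ΔH° = (+19.6) − (+5.4) = 14.2 kcal/mol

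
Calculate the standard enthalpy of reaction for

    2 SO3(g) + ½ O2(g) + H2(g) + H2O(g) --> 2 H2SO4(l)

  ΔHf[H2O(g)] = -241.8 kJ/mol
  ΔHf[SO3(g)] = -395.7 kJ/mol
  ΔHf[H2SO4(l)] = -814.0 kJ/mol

Products: 2·(-814.0) = -1628.0
Reactants: 2·(-395.7) + 1/2·(+0.0) + 1·(+0.0) + 1·(-241.8) = -1033.2
ΔH_rxn = (-1628.0) − (-1033.2) = -594.8 kJ/mol

ΔH_rxn = -594.8 kJ/mol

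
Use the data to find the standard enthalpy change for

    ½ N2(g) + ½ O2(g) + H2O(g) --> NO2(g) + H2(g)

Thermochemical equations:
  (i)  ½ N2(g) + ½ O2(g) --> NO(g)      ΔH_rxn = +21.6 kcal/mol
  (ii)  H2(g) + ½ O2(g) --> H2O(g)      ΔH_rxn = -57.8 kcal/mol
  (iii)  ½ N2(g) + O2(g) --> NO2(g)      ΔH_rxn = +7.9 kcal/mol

ΔH_rxn = 65.7 kcal/mol

(i): not needed.
(ii) reversed: +57.8 kcal/mol
(iii) as written: +7.9 kcal/mol
ΔH_rxn = (+57.8) + (+7.9) = 65.7 kcal/mol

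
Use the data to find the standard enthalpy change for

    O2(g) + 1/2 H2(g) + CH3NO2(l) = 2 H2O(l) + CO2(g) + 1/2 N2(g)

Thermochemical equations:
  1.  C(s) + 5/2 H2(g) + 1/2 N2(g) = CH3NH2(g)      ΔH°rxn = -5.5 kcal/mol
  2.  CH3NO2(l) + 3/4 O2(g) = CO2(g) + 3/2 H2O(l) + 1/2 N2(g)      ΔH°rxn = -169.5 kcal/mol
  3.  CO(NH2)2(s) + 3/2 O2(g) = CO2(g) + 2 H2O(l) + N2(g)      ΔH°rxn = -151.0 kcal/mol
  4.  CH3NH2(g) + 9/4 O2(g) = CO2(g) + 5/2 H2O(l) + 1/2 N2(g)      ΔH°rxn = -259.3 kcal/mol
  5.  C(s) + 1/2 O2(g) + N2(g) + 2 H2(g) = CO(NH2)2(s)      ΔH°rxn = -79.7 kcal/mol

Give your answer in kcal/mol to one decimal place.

ΔH°rxn = -203.6 kcal/mol

eq. 1 as written: -5.5 kcal/mol
eq. 2 as written (CH3NO2(l) already on the reactant side): -169.5 kcal/mol
eq. 3 reversed: +151.0 kcal/mol
eq. 4 as written: -259.3 kcal/mol
eq. 5 reversed: +79.7 kcal/mol
By Hess's law, ΔH°rxn = (1)·(-5.5) + (1)·(-169.5) + (-1)·(-151.0) + (1)·(-259.3) + (-1)·(-79.7) = -203.6 kcal/mol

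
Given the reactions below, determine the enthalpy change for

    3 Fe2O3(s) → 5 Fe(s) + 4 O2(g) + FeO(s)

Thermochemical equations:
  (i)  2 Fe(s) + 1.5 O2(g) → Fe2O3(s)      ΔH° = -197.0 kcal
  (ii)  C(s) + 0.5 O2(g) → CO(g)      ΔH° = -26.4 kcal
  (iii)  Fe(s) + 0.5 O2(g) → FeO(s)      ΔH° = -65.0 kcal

(i) reversed and × 3: (-3)·(-197.0) = +591.0 kcal
(ii): not needed.
(iii) as written: -65.0 kcal
Summing the manipulated equations, ΔH° = (+591.0) + (-65.0) = 526.0 kcal

ΔH° = 526.0 kcal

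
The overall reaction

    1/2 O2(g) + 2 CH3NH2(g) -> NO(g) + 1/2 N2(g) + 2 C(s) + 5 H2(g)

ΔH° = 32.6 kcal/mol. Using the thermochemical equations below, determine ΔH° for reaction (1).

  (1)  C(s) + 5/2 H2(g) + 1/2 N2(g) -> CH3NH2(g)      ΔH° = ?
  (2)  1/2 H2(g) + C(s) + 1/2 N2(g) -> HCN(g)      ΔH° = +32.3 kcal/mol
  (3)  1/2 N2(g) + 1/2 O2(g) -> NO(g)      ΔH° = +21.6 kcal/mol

(1) reversed and × 2: contributes −2·x
(2): not needed.
(3) as written: +21.6 kcal/mol
+32.6 = (+21.6) − 2·x
x = (+32.6 − (+21.6)) / (-2) = -5.5 kcal/mol

ΔH° = -5.5 kcal/mol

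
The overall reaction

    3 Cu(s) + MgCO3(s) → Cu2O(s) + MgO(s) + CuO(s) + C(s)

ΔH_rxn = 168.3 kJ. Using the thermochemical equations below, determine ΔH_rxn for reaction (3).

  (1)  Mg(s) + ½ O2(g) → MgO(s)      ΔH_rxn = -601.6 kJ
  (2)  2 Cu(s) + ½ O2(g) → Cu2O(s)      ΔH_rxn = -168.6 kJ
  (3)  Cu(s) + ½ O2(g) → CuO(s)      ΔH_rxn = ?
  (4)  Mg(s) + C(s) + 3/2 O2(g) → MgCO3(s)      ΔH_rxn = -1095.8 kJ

ΔH_rxn = -157.3 kJ

(1) as written: -601.6 kJ
(2) as written: -168.6 kJ
(3) as written: contributes x
(4) reversed: +1095.8 kJ
+168.3 = (-601.6) + (-168.6) + (+1095.8) + x
x = (+168.3 − (+325.6)) / (1) = -157.3 kJ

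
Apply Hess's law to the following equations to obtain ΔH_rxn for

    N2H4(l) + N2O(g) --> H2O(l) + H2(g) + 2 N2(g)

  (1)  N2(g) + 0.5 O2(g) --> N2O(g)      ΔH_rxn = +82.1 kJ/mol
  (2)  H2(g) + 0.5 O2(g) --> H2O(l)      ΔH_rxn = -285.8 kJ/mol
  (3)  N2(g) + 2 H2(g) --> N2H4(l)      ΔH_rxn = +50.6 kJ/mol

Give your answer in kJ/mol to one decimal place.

(1) reversed: -82.1 kJ/mol
(2) as written: -285.8 kJ/mol
(3) reversed: -50.6 kJ/mol
ΔH_rxn = (-1)·(+82.1) + (1)·(-285.8) + (-1)·(+50.6) = -418.5 kJ/mol

ΔH_rxn = -418.5 kJ/mol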